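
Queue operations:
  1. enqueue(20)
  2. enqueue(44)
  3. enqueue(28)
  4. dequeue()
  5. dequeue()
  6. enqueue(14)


enqueue(20) -> [20]
enqueue(44) -> [20, 44]
enqueue(28) -> [20, 44, 28]
dequeue()->20, [44, 28]
dequeue()->44, [28]
enqueue(14) -> [28, 14]

Final queue: [28, 14]


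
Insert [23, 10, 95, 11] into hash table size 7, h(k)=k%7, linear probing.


Insert 23: h=2 -> slot 2
Insert 10: h=3 -> slot 3
Insert 95: h=4 -> slot 4
Insert 11: h=4, 1 probes -> slot 5

Table: [None, None, 23, 10, 95, 11, None]


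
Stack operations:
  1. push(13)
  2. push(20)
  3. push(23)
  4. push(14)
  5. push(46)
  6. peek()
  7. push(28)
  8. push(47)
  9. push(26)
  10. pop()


push(13) -> [13]
push(20) -> [13, 20]
push(23) -> [13, 20, 23]
push(14) -> [13, 20, 23, 14]
push(46) -> [13, 20, 23, 14, 46]
peek()->46
push(28) -> [13, 20, 23, 14, 46, 28]
push(47) -> [13, 20, 23, 14, 46, 28, 47]
push(26) -> [13, 20, 23, 14, 46, 28, 47, 26]
pop()->26, [13, 20, 23, 14, 46, 28, 47]

Final stack: [13, 20, 23, 14, 46, 28, 47]


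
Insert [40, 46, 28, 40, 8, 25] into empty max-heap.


Insert 40: [40]
Insert 46: [46, 40]
Insert 28: [46, 40, 28]
Insert 40: [46, 40, 28, 40]
Insert 8: [46, 40, 28, 40, 8]
Insert 25: [46, 40, 28, 40, 8, 25]

Final heap: [46, 40, 28, 40, 8, 25]


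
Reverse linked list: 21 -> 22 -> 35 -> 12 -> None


Step 1: curr=21, set curr.next=prev(None) | reversed so far: 21
Step 2: curr=22, set curr.next=prev(21) | reversed so far: 22 -> 21
Step 3: curr=35, set curr.next=prev(22) | reversed so far: 35 -> 22 -> 21
Step 4: curr=12, set curr.next=prev(35) | reversed so far: 12 -> 35 -> 22 -> 21

12 -> 35 -> 22 -> 21 -> None


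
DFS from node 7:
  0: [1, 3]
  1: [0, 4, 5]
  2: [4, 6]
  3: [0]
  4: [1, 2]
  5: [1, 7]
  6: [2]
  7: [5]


Visit 7, push [5]
Visit 5, push [1]
Visit 1, push [4, 0]
Visit 0, push [3]
Visit 3, push []
Visit 4, push [2]
Visit 2, push [6]
Visit 6, push []

DFS order: [7, 5, 1, 0, 3, 4, 2, 6]


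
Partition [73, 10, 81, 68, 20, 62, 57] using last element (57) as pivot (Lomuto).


Pivot: 57
  10 <= 57: swap -> [10, 73, 81, 68, 20, 62, 57]
  20 <= 57: swap -> [10, 20, 81, 68, 73, 62, 57]
Place pivot at 2: [10, 20, 57, 68, 73, 62, 81]

Partitioned: [10, 20, 57, 68, 73, 62, 81]


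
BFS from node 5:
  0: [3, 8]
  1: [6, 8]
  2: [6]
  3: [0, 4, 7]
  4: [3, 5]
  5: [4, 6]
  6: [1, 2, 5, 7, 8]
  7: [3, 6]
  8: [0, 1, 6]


Visit 5, enqueue [4, 6]
Visit 4, enqueue [3]
Visit 6, enqueue [1, 2, 7, 8]
Visit 3, enqueue [0]
Visit 1, enqueue []
Visit 2, enqueue []
Visit 7, enqueue []
Visit 8, enqueue []
Visit 0, enqueue []

BFS order: [5, 4, 6, 3, 1, 2, 7, 8, 0]


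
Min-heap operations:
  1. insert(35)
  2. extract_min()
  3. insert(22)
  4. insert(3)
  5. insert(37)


insert(35) -> [35]
extract_min()->35, []
insert(22) -> [22]
insert(3) -> [3, 22]
insert(37) -> [3, 22, 37]

Final heap: [3, 22, 37]


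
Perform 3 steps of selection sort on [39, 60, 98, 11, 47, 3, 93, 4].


Initial: [39, 60, 98, 11, 47, 3, 93, 4]
Step 1: min=3 at 5
  Swap: [3, 60, 98, 11, 47, 39, 93, 4]
Step 2: min=4 at 7
  Swap: [3, 4, 98, 11, 47, 39, 93, 60]
Step 3: min=11 at 3
  Swap: [3, 4, 11, 98, 47, 39, 93, 60]

After 3 steps: [3, 4, 11, 98, 47, 39, 93, 60]


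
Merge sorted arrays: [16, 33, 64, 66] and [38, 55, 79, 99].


Take 16 from A
Take 33 from A
Take 38 from B
Take 55 from B
Take 64 from A
Take 66 from A

Merged: [16, 33, 38, 55, 64, 66, 79, 99]


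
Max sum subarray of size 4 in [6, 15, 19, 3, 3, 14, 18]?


[0:4]: 43
[1:5]: 40
[2:6]: 39
[3:7]: 38

Max: 43 at [0:4]


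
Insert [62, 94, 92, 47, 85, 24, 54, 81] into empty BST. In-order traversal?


Insert 62: root
Insert 94: R from 62
Insert 92: R from 62 -> L from 94
Insert 47: L from 62
Insert 85: R from 62 -> L from 94 -> L from 92
Insert 24: L from 62 -> L from 47
Insert 54: L from 62 -> R from 47
Insert 81: R from 62 -> L from 94 -> L from 92 -> L from 85

In-order: [24, 47, 54, 62, 81, 85, 92, 94]


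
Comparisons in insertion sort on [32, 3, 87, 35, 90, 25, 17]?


Algorithm: insertion sort
Input: [32, 3, 87, 35, 90, 25, 17]
Sorted: [3, 17, 25, 32, 35, 87, 90]

16


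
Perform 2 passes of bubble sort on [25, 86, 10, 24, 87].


Initial: [25, 86, 10, 24, 87]
Pass 1: [25, 10, 24, 86, 87] (2 swaps)
Pass 2: [10, 24, 25, 86, 87] (2 swaps)

After 2 passes: [10, 24, 25, 86, 87]


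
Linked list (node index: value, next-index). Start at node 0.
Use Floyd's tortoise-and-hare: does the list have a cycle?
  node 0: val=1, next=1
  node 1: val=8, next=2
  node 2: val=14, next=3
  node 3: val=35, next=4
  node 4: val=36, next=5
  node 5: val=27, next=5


Floyd's tortoise (slow, +1) and hare (fast, +2):
  init: slow=0, fast=0
  step 1: slow=1, fast=2
  step 2: slow=2, fast=4
  step 3: slow=3, fast=5
  step 4: slow=4, fast=5
  step 5: slow=5, fast=5
  slow == fast at node 5: cycle detected

Cycle: yes


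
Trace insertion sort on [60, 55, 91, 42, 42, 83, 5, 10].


Initial: [60, 55, 91, 42, 42, 83, 5, 10]
Insert 55: [55, 60, 91, 42, 42, 83, 5, 10]
Insert 91: [55, 60, 91, 42, 42, 83, 5, 10]
Insert 42: [42, 55, 60, 91, 42, 83, 5, 10]
Insert 42: [42, 42, 55, 60, 91, 83, 5, 10]
Insert 83: [42, 42, 55, 60, 83, 91, 5, 10]
Insert 5: [5, 42, 42, 55, 60, 83, 91, 10]
Insert 10: [5, 10, 42, 42, 55, 60, 83, 91]

Sorted: [5, 10, 42, 42, 55, 60, 83, 91]


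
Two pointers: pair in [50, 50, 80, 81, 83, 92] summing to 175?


lo=0(50)+hi=5(92)=142
lo=1(50)+hi=5(92)=142
lo=2(80)+hi=5(92)=172
lo=3(81)+hi=5(92)=173
lo=4(83)+hi=5(92)=175

Yes: 83+92=175


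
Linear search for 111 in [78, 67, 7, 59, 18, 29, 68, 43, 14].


i=0: 78!=111
i=1: 67!=111
i=2: 7!=111
i=3: 59!=111
i=4: 18!=111
i=5: 29!=111
i=6: 68!=111
i=7: 43!=111
i=8: 14!=111

Not found, 9 comps


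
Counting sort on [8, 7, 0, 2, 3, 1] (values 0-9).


Input: [8, 7, 0, 2, 3, 1]
Counts: [1, 1, 1, 1, 0, 0, 0, 1, 1, 0]

Sorted: [0, 1, 2, 3, 7, 8]


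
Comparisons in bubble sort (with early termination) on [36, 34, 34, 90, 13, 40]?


Algorithm: bubble sort (with early termination)
Input: [36, 34, 34, 90, 13, 40]
Sorted: [13, 34, 34, 36, 40, 90]

15


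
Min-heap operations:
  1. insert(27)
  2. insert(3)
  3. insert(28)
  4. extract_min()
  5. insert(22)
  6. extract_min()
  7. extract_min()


insert(27) -> [27]
insert(3) -> [3, 27]
insert(28) -> [3, 27, 28]
extract_min()->3, [27, 28]
insert(22) -> [22, 28, 27]
extract_min()->22, [27, 28]
extract_min()->27, [28]

Final heap: [28]


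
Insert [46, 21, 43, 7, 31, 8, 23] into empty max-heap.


Insert 46: [46]
Insert 21: [46, 21]
Insert 43: [46, 21, 43]
Insert 7: [46, 21, 43, 7]
Insert 31: [46, 31, 43, 7, 21]
Insert 8: [46, 31, 43, 7, 21, 8]
Insert 23: [46, 31, 43, 7, 21, 8, 23]

Final heap: [46, 31, 43, 7, 21, 8, 23]


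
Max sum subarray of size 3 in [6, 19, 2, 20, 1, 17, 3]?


[0:3]: 27
[1:4]: 41
[2:5]: 23
[3:6]: 38
[4:7]: 21

Max: 41 at [1:4]


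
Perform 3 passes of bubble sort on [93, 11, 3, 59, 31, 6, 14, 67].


Initial: [93, 11, 3, 59, 31, 6, 14, 67]
Pass 1: [11, 3, 59, 31, 6, 14, 67, 93] (7 swaps)
Pass 2: [3, 11, 31, 6, 14, 59, 67, 93] (4 swaps)
Pass 3: [3, 11, 6, 14, 31, 59, 67, 93] (2 swaps)

After 3 passes: [3, 11, 6, 14, 31, 59, 67, 93]


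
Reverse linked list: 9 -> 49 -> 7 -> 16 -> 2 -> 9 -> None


Step 1: curr=9, set curr.next=prev(None) | reversed so far: 9
Step 2: curr=49, set curr.next=prev(9) | reversed so far: 49 -> 9
Step 3: curr=7, set curr.next=prev(49) | reversed so far: 7 -> 49 -> 9
Step 4: curr=16, set curr.next=prev(7) | reversed so far: 16 -> 7 -> 49 -> 9
Step 5: curr=2, set curr.next=prev(16) | reversed so far: 2 -> 16 -> 7 -> 49 -> 9
Step 6: curr=9, set curr.next=prev(2) | reversed so far: 9 -> 2 -> 16 -> 7 -> 49 -> 9

9 -> 2 -> 16 -> 7 -> 49 -> 9 -> None


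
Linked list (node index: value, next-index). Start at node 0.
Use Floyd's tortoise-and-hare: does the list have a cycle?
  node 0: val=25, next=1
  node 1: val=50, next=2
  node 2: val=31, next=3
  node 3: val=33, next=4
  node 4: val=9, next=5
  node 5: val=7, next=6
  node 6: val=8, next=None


Floyd's tortoise (slow, +1) and hare (fast, +2):
  init: slow=0, fast=0
  step 1: slow=1, fast=2
  step 2: slow=2, fast=4
  step 3: slow=3, fast=6
  step 4: fast -> None, no cycle

Cycle: no


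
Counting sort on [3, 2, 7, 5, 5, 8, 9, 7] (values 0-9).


Input: [3, 2, 7, 5, 5, 8, 9, 7]
Counts: [0, 0, 1, 1, 0, 2, 0, 2, 1, 1]

Sorted: [2, 3, 5, 5, 7, 7, 8, 9]


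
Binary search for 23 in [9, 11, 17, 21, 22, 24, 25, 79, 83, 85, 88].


Step 1: lo=0, hi=10, mid=5, val=24
Step 2: lo=0, hi=4, mid=2, val=17
Step 3: lo=3, hi=4, mid=3, val=21
Step 4: lo=4, hi=4, mid=4, val=22

Not found


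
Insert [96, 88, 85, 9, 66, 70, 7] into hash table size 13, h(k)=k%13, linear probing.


Insert 96: h=5 -> slot 5
Insert 88: h=10 -> slot 10
Insert 85: h=7 -> slot 7
Insert 9: h=9 -> slot 9
Insert 66: h=1 -> slot 1
Insert 70: h=5, 1 probes -> slot 6
Insert 7: h=7, 1 probes -> slot 8

Table: [None, 66, None, None, None, 96, 70, 85, 7, 9, 88, None, None]


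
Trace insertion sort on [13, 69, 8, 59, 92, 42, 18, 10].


Initial: [13, 69, 8, 59, 92, 42, 18, 10]
Insert 69: [13, 69, 8, 59, 92, 42, 18, 10]
Insert 8: [8, 13, 69, 59, 92, 42, 18, 10]
Insert 59: [8, 13, 59, 69, 92, 42, 18, 10]
Insert 92: [8, 13, 59, 69, 92, 42, 18, 10]
Insert 42: [8, 13, 42, 59, 69, 92, 18, 10]
Insert 18: [8, 13, 18, 42, 59, 69, 92, 10]
Insert 10: [8, 10, 13, 18, 42, 59, 69, 92]

Sorted: [8, 10, 13, 18, 42, 59, 69, 92]


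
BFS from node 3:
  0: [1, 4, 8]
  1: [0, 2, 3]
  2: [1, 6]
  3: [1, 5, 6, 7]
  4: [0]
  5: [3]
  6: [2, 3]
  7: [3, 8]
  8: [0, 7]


Visit 3, enqueue [1, 5, 6, 7]
Visit 1, enqueue [0, 2]
Visit 5, enqueue []
Visit 6, enqueue []
Visit 7, enqueue [8]
Visit 0, enqueue [4]
Visit 2, enqueue []
Visit 8, enqueue []
Visit 4, enqueue []

BFS order: [3, 1, 5, 6, 7, 0, 2, 8, 4]


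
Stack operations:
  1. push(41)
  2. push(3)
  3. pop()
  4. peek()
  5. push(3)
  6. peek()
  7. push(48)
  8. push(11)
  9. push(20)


push(41) -> [41]
push(3) -> [41, 3]
pop()->3, [41]
peek()->41
push(3) -> [41, 3]
peek()->3
push(48) -> [41, 3, 48]
push(11) -> [41, 3, 48, 11]
push(20) -> [41, 3, 48, 11, 20]

Final stack: [41, 3, 48, 11, 20]


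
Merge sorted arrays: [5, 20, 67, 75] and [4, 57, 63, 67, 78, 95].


Take 4 from B
Take 5 from A
Take 20 from A
Take 57 from B
Take 63 from B
Take 67 from A
Take 67 from B
Take 75 from A

Merged: [4, 5, 20, 57, 63, 67, 67, 75, 78, 95]


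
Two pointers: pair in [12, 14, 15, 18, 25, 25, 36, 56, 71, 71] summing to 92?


lo=0(12)+hi=9(71)=83
lo=1(14)+hi=9(71)=85
lo=2(15)+hi=9(71)=86
lo=3(18)+hi=9(71)=89
lo=4(25)+hi=9(71)=96
lo=4(25)+hi=8(71)=96
lo=4(25)+hi=7(56)=81
lo=5(25)+hi=7(56)=81
lo=6(36)+hi=7(56)=92

Yes: 36+56=92


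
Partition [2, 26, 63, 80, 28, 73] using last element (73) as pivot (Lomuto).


Pivot: 73
  2 <= 73: advance i (no swap)
  26 <= 73: advance i (no swap)
  63 <= 73: advance i (no swap)
  28 <= 73: swap -> [2, 26, 63, 28, 80, 73]
Place pivot at 4: [2, 26, 63, 28, 73, 80]

Partitioned: [2, 26, 63, 28, 73, 80]


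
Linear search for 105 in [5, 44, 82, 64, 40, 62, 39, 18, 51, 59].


i=0: 5!=105
i=1: 44!=105
i=2: 82!=105
i=3: 64!=105
i=4: 40!=105
i=5: 62!=105
i=6: 39!=105
i=7: 18!=105
i=8: 51!=105
i=9: 59!=105

Not found, 10 comps


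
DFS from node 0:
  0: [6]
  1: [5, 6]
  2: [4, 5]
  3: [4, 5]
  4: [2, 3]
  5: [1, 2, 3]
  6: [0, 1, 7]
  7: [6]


Visit 0, push [6]
Visit 6, push [7, 1]
Visit 1, push [5]
Visit 5, push [3, 2]
Visit 2, push [4]
Visit 4, push [3]
Visit 3, push []
Visit 7, push []

DFS order: [0, 6, 1, 5, 2, 4, 3, 7]


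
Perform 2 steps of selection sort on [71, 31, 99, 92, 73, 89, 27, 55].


Initial: [71, 31, 99, 92, 73, 89, 27, 55]
Step 1: min=27 at 6
  Swap: [27, 31, 99, 92, 73, 89, 71, 55]
Step 2: min=31 at 1
  Swap: [27, 31, 99, 92, 73, 89, 71, 55]

After 2 steps: [27, 31, 99, 92, 73, 89, 71, 55]


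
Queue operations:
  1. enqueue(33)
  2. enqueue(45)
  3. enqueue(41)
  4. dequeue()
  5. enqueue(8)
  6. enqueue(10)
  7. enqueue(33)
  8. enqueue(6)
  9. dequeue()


enqueue(33) -> [33]
enqueue(45) -> [33, 45]
enqueue(41) -> [33, 45, 41]
dequeue()->33, [45, 41]
enqueue(8) -> [45, 41, 8]
enqueue(10) -> [45, 41, 8, 10]
enqueue(33) -> [45, 41, 8, 10, 33]
enqueue(6) -> [45, 41, 8, 10, 33, 6]
dequeue()->45, [41, 8, 10, 33, 6]

Final queue: [41, 8, 10, 33, 6]


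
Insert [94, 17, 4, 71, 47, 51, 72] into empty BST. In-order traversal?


Insert 94: root
Insert 17: L from 94
Insert 4: L from 94 -> L from 17
Insert 71: L from 94 -> R from 17
Insert 47: L from 94 -> R from 17 -> L from 71
Insert 51: L from 94 -> R from 17 -> L from 71 -> R from 47
Insert 72: L from 94 -> R from 17 -> R from 71

In-order: [4, 17, 47, 51, 71, 72, 94]


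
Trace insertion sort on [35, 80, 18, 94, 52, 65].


Initial: [35, 80, 18, 94, 52, 65]
Insert 80: [35, 80, 18, 94, 52, 65]
Insert 18: [18, 35, 80, 94, 52, 65]
Insert 94: [18, 35, 80, 94, 52, 65]
Insert 52: [18, 35, 52, 80, 94, 65]
Insert 65: [18, 35, 52, 65, 80, 94]

Sorted: [18, 35, 52, 65, 80, 94]


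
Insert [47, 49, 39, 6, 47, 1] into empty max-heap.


Insert 47: [47]
Insert 49: [49, 47]
Insert 39: [49, 47, 39]
Insert 6: [49, 47, 39, 6]
Insert 47: [49, 47, 39, 6, 47]
Insert 1: [49, 47, 39, 6, 47, 1]

Final heap: [49, 47, 39, 6, 47, 1]


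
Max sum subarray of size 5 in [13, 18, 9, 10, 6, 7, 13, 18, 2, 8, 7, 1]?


[0:5]: 56
[1:6]: 50
[2:7]: 45
[3:8]: 54
[4:9]: 46
[5:10]: 48
[6:11]: 48
[7:12]: 36

Max: 56 at [0:5]


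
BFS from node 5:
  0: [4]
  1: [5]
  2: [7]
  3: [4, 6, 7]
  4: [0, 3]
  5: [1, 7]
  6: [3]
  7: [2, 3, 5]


Visit 5, enqueue [1, 7]
Visit 1, enqueue []
Visit 7, enqueue [2, 3]
Visit 2, enqueue []
Visit 3, enqueue [4, 6]
Visit 4, enqueue [0]
Visit 6, enqueue []
Visit 0, enqueue []

BFS order: [5, 1, 7, 2, 3, 4, 6, 0]


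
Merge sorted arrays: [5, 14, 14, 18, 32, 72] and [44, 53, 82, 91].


Take 5 from A
Take 14 from A
Take 14 from A
Take 18 from A
Take 32 from A
Take 44 from B
Take 53 from B
Take 72 from A

Merged: [5, 14, 14, 18, 32, 44, 53, 72, 82, 91]


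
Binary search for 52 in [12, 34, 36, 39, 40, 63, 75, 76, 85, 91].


Step 1: lo=0, hi=9, mid=4, val=40
Step 2: lo=5, hi=9, mid=7, val=76
Step 3: lo=5, hi=6, mid=5, val=63

Not found


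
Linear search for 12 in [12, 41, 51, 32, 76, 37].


i=0: 12==12 found!

Found at 0, 1 comps


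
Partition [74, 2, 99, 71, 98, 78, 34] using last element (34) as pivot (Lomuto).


Pivot: 34
  2 <= 34: swap -> [2, 74, 99, 71, 98, 78, 34]
Place pivot at 1: [2, 34, 99, 71, 98, 78, 74]

Partitioned: [2, 34, 99, 71, 98, 78, 74]


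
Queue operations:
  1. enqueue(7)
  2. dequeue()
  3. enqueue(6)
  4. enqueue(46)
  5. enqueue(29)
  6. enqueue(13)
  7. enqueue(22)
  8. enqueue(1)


enqueue(7) -> [7]
dequeue()->7, []
enqueue(6) -> [6]
enqueue(46) -> [6, 46]
enqueue(29) -> [6, 46, 29]
enqueue(13) -> [6, 46, 29, 13]
enqueue(22) -> [6, 46, 29, 13, 22]
enqueue(1) -> [6, 46, 29, 13, 22, 1]

Final queue: [6, 46, 29, 13, 22, 1]


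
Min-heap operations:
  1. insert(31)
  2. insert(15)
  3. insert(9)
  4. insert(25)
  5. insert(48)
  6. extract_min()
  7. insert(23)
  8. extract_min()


insert(31) -> [31]
insert(15) -> [15, 31]
insert(9) -> [9, 31, 15]
insert(25) -> [9, 25, 15, 31]
insert(48) -> [9, 25, 15, 31, 48]
extract_min()->9, [15, 25, 48, 31]
insert(23) -> [15, 23, 48, 31, 25]
extract_min()->15, [23, 25, 48, 31]

Final heap: [23, 25, 48, 31]


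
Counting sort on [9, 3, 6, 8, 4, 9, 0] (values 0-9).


Input: [9, 3, 6, 8, 4, 9, 0]
Counts: [1, 0, 0, 1, 1, 0, 1, 0, 1, 2]

Sorted: [0, 3, 4, 6, 8, 9, 9]


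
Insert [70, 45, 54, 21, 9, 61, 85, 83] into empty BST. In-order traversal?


Insert 70: root
Insert 45: L from 70
Insert 54: L from 70 -> R from 45
Insert 21: L from 70 -> L from 45
Insert 9: L from 70 -> L from 45 -> L from 21
Insert 61: L from 70 -> R from 45 -> R from 54
Insert 85: R from 70
Insert 83: R from 70 -> L from 85

In-order: [9, 21, 45, 54, 61, 70, 83, 85]


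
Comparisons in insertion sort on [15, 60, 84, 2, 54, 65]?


Algorithm: insertion sort
Input: [15, 60, 84, 2, 54, 65]
Sorted: [2, 15, 54, 60, 65, 84]

10


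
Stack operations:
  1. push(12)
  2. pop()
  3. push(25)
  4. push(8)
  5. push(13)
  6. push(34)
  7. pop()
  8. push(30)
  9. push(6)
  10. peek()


push(12) -> [12]
pop()->12, []
push(25) -> [25]
push(8) -> [25, 8]
push(13) -> [25, 8, 13]
push(34) -> [25, 8, 13, 34]
pop()->34, [25, 8, 13]
push(30) -> [25, 8, 13, 30]
push(6) -> [25, 8, 13, 30, 6]
peek()->6

Final stack: [25, 8, 13, 30, 6]


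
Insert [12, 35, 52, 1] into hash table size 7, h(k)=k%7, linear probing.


Insert 12: h=5 -> slot 5
Insert 35: h=0 -> slot 0
Insert 52: h=3 -> slot 3
Insert 1: h=1 -> slot 1

Table: [35, 1, None, 52, None, 12, None]


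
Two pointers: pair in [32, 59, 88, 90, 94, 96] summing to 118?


lo=0(32)+hi=5(96)=128
lo=0(32)+hi=4(94)=126
lo=0(32)+hi=3(90)=122
lo=0(32)+hi=2(88)=120
lo=0(32)+hi=1(59)=91

No pair found


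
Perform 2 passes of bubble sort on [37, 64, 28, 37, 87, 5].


Initial: [37, 64, 28, 37, 87, 5]
Pass 1: [37, 28, 37, 64, 5, 87] (3 swaps)
Pass 2: [28, 37, 37, 5, 64, 87] (2 swaps)

After 2 passes: [28, 37, 37, 5, 64, 87]


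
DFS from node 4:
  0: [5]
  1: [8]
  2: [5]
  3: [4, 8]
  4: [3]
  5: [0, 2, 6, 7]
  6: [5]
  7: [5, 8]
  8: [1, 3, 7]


Visit 4, push [3]
Visit 3, push [8]
Visit 8, push [7, 1]
Visit 1, push []
Visit 7, push [5]
Visit 5, push [6, 2, 0]
Visit 0, push []
Visit 2, push []
Visit 6, push []

DFS order: [4, 3, 8, 1, 7, 5, 0, 2, 6]


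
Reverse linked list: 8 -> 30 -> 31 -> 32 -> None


Step 1: curr=8, set curr.next=prev(None) | reversed so far: 8
Step 2: curr=30, set curr.next=prev(8) | reversed so far: 30 -> 8
Step 3: curr=31, set curr.next=prev(30) | reversed so far: 31 -> 30 -> 8
Step 4: curr=32, set curr.next=prev(31) | reversed so far: 32 -> 31 -> 30 -> 8

32 -> 31 -> 30 -> 8 -> None


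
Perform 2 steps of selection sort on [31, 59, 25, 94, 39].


Initial: [31, 59, 25, 94, 39]
Step 1: min=25 at 2
  Swap: [25, 59, 31, 94, 39]
Step 2: min=31 at 2
  Swap: [25, 31, 59, 94, 39]

After 2 steps: [25, 31, 59, 94, 39]


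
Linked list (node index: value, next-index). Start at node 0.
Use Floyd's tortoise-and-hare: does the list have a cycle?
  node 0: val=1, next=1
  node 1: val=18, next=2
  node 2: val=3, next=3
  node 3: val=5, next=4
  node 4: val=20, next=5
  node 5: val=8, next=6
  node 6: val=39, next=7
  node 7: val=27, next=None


Floyd's tortoise (slow, +1) and hare (fast, +2):
  init: slow=0, fast=0
  step 1: slow=1, fast=2
  step 2: slow=2, fast=4
  step 3: slow=3, fast=6
  step 4: fast 6->7->None, no cycle

Cycle: no


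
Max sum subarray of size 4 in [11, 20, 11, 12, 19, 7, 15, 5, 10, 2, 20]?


[0:4]: 54
[1:5]: 62
[2:6]: 49
[3:7]: 53
[4:8]: 46
[5:9]: 37
[6:10]: 32
[7:11]: 37

Max: 62 at [1:5]


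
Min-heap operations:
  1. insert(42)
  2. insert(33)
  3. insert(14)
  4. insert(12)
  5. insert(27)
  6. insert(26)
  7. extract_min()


insert(42) -> [42]
insert(33) -> [33, 42]
insert(14) -> [14, 42, 33]
insert(12) -> [12, 14, 33, 42]
insert(27) -> [12, 14, 33, 42, 27]
insert(26) -> [12, 14, 26, 42, 27, 33]
extract_min()->12, [14, 27, 26, 42, 33]

Final heap: [14, 27, 26, 42, 33]


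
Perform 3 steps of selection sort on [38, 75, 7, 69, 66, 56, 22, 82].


Initial: [38, 75, 7, 69, 66, 56, 22, 82]
Step 1: min=7 at 2
  Swap: [7, 75, 38, 69, 66, 56, 22, 82]
Step 2: min=22 at 6
  Swap: [7, 22, 38, 69, 66, 56, 75, 82]
Step 3: min=38 at 2
  Swap: [7, 22, 38, 69, 66, 56, 75, 82]

After 3 steps: [7, 22, 38, 69, 66, 56, 75, 82]


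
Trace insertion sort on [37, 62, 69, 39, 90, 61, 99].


Initial: [37, 62, 69, 39, 90, 61, 99]
Insert 62: [37, 62, 69, 39, 90, 61, 99]
Insert 69: [37, 62, 69, 39, 90, 61, 99]
Insert 39: [37, 39, 62, 69, 90, 61, 99]
Insert 90: [37, 39, 62, 69, 90, 61, 99]
Insert 61: [37, 39, 61, 62, 69, 90, 99]
Insert 99: [37, 39, 61, 62, 69, 90, 99]

Sorted: [37, 39, 61, 62, 69, 90, 99]


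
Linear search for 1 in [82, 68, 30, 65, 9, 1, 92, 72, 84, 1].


i=0: 82!=1
i=1: 68!=1
i=2: 30!=1
i=3: 65!=1
i=4: 9!=1
i=5: 1==1 found!

Found at 5, 6 comps


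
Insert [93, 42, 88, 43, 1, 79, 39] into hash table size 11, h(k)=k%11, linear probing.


Insert 93: h=5 -> slot 5
Insert 42: h=9 -> slot 9
Insert 88: h=0 -> slot 0
Insert 43: h=10 -> slot 10
Insert 1: h=1 -> slot 1
Insert 79: h=2 -> slot 2
Insert 39: h=6 -> slot 6

Table: [88, 1, 79, None, None, 93, 39, None, None, 42, 43]


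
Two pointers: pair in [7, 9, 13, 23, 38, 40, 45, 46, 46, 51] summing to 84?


lo=0(7)+hi=9(51)=58
lo=1(9)+hi=9(51)=60
lo=2(13)+hi=9(51)=64
lo=3(23)+hi=9(51)=74
lo=4(38)+hi=9(51)=89
lo=4(38)+hi=8(46)=84

Yes: 38+46=84


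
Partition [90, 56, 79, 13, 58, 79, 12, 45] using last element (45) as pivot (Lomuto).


Pivot: 45
  13 <= 45: swap -> [13, 56, 79, 90, 58, 79, 12, 45]
  12 <= 45: swap -> [13, 12, 79, 90, 58, 79, 56, 45]
Place pivot at 2: [13, 12, 45, 90, 58, 79, 56, 79]

Partitioned: [13, 12, 45, 90, 58, 79, 56, 79]


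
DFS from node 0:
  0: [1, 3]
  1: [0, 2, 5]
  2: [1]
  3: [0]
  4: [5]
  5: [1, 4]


Visit 0, push [3, 1]
Visit 1, push [5, 2]
Visit 2, push []
Visit 5, push [4]
Visit 4, push []
Visit 3, push []

DFS order: [0, 1, 2, 5, 4, 3]


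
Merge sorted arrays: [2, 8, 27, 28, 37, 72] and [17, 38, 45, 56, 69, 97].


Take 2 from A
Take 8 from A
Take 17 from B
Take 27 from A
Take 28 from A
Take 37 from A
Take 38 from B
Take 45 from B
Take 56 from B
Take 69 from B
Take 72 from A

Merged: [2, 8, 17, 27, 28, 37, 38, 45, 56, 69, 72, 97]


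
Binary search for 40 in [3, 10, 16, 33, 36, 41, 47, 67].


Step 1: lo=0, hi=7, mid=3, val=33
Step 2: lo=4, hi=7, mid=5, val=41
Step 3: lo=4, hi=4, mid=4, val=36

Not found


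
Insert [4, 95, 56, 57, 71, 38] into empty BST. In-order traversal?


Insert 4: root
Insert 95: R from 4
Insert 56: R from 4 -> L from 95
Insert 57: R from 4 -> L from 95 -> R from 56
Insert 71: R from 4 -> L from 95 -> R from 56 -> R from 57
Insert 38: R from 4 -> L from 95 -> L from 56

In-order: [4, 38, 56, 57, 71, 95]


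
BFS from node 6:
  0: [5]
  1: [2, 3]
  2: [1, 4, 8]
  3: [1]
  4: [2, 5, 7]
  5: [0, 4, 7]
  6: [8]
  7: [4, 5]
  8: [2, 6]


Visit 6, enqueue [8]
Visit 8, enqueue [2]
Visit 2, enqueue [1, 4]
Visit 1, enqueue [3]
Visit 4, enqueue [5, 7]
Visit 3, enqueue []
Visit 5, enqueue [0]
Visit 7, enqueue []
Visit 0, enqueue []

BFS order: [6, 8, 2, 1, 4, 3, 5, 7, 0]


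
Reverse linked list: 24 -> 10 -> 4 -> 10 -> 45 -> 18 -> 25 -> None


Step 1: curr=24, set curr.next=prev(None) | reversed so far: 24
Step 2: curr=10, set curr.next=prev(24) | reversed so far: 10 -> 24
Step 3: curr=4, set curr.next=prev(10) | reversed so far: 4 -> 10 -> 24
Step 4: curr=10, set curr.next=prev(4) | reversed so far: 10 -> 4 -> 10 -> 24
Step 5: curr=45, set curr.next=prev(10) | reversed so far: 45 -> 10 -> 4 -> 10 -> 24
Step 6: curr=18, set curr.next=prev(45) | reversed so far: 18 -> 45 -> 10 -> 4 -> 10 -> 24
Step 7: curr=25, set curr.next=prev(18) | reversed so far: 25 -> 18 -> 45 -> 10 -> 4 -> 10 -> 24

25 -> 18 -> 45 -> 10 -> 4 -> 10 -> 24 -> None


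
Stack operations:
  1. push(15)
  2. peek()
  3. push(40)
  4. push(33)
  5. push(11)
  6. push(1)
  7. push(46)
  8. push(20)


push(15) -> [15]
peek()->15
push(40) -> [15, 40]
push(33) -> [15, 40, 33]
push(11) -> [15, 40, 33, 11]
push(1) -> [15, 40, 33, 11, 1]
push(46) -> [15, 40, 33, 11, 1, 46]
push(20) -> [15, 40, 33, 11, 1, 46, 20]

Final stack: [15, 40, 33, 11, 1, 46, 20]


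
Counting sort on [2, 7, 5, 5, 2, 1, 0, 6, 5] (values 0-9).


Input: [2, 7, 5, 5, 2, 1, 0, 6, 5]
Counts: [1, 1, 2, 0, 0, 3, 1, 1, 0, 0]

Sorted: [0, 1, 2, 2, 5, 5, 5, 6, 7]


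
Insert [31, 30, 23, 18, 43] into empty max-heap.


Insert 31: [31]
Insert 30: [31, 30]
Insert 23: [31, 30, 23]
Insert 18: [31, 30, 23, 18]
Insert 43: [43, 31, 23, 18, 30]

Final heap: [43, 31, 23, 18, 30]


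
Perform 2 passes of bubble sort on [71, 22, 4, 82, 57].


Initial: [71, 22, 4, 82, 57]
Pass 1: [22, 4, 71, 57, 82] (3 swaps)
Pass 2: [4, 22, 57, 71, 82] (2 swaps)

After 2 passes: [4, 22, 57, 71, 82]


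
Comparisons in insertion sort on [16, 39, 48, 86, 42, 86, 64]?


Algorithm: insertion sort
Input: [16, 39, 48, 86, 42, 86, 64]
Sorted: [16, 39, 42, 48, 64, 86, 86]

10


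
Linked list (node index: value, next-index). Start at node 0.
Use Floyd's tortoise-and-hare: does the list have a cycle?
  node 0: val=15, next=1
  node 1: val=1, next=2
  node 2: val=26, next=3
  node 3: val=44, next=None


Floyd's tortoise (slow, +1) and hare (fast, +2):
  init: slow=0, fast=0
  step 1: slow=1, fast=2
  step 2: fast 2->3->None, no cycle

Cycle: no


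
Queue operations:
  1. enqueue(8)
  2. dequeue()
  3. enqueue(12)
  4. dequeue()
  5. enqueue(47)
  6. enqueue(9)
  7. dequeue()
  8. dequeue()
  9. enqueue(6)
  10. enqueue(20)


enqueue(8) -> [8]
dequeue()->8, []
enqueue(12) -> [12]
dequeue()->12, []
enqueue(47) -> [47]
enqueue(9) -> [47, 9]
dequeue()->47, [9]
dequeue()->9, []
enqueue(6) -> [6]
enqueue(20) -> [6, 20]

Final queue: [6, 20]


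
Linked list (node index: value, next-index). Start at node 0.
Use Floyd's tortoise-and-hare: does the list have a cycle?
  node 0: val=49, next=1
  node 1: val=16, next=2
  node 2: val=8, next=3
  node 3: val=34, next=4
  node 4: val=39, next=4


Floyd's tortoise (slow, +1) and hare (fast, +2):
  init: slow=0, fast=0
  step 1: slow=1, fast=2
  step 2: slow=2, fast=4
  step 3: slow=3, fast=4
  step 4: slow=4, fast=4
  slow == fast at node 4: cycle detected

Cycle: yes


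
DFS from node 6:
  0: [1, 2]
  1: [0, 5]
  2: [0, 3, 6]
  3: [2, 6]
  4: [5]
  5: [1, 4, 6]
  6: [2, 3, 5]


Visit 6, push [5, 3, 2]
Visit 2, push [3, 0]
Visit 0, push [1]
Visit 1, push [5]
Visit 5, push [4]
Visit 4, push []
Visit 3, push []

DFS order: [6, 2, 0, 1, 5, 4, 3]


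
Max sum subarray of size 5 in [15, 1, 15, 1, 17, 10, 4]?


[0:5]: 49
[1:6]: 44
[2:7]: 47

Max: 49 at [0:5]


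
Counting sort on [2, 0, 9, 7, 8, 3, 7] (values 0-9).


Input: [2, 0, 9, 7, 8, 3, 7]
Counts: [1, 0, 1, 1, 0, 0, 0, 2, 1, 1]

Sorted: [0, 2, 3, 7, 7, 8, 9]


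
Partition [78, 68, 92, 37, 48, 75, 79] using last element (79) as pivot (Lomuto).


Pivot: 79
  78 <= 79: advance i (no swap)
  68 <= 79: advance i (no swap)
  37 <= 79: swap -> [78, 68, 37, 92, 48, 75, 79]
  48 <= 79: swap -> [78, 68, 37, 48, 92, 75, 79]
  75 <= 79: swap -> [78, 68, 37, 48, 75, 92, 79]
Place pivot at 5: [78, 68, 37, 48, 75, 79, 92]

Partitioned: [78, 68, 37, 48, 75, 79, 92]


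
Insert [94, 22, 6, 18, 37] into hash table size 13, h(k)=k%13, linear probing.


Insert 94: h=3 -> slot 3
Insert 22: h=9 -> slot 9
Insert 6: h=6 -> slot 6
Insert 18: h=5 -> slot 5
Insert 37: h=11 -> slot 11

Table: [None, None, None, 94, None, 18, 6, None, None, 22, None, 37, None]


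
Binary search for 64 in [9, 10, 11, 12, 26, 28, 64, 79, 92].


Step 1: lo=0, hi=8, mid=4, val=26
Step 2: lo=5, hi=8, mid=6, val=64

Found at index 6


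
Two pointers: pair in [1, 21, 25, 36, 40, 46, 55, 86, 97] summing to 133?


lo=0(1)+hi=8(97)=98
lo=1(21)+hi=8(97)=118
lo=2(25)+hi=8(97)=122
lo=3(36)+hi=8(97)=133

Yes: 36+97=133


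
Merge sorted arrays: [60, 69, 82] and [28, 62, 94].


Take 28 from B
Take 60 from A
Take 62 from B
Take 69 from A
Take 82 from A

Merged: [28, 60, 62, 69, 82, 94]


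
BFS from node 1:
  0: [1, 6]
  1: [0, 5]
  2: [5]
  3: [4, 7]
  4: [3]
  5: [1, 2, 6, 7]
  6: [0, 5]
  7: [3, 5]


Visit 1, enqueue [0, 5]
Visit 0, enqueue [6]
Visit 5, enqueue [2, 7]
Visit 6, enqueue []
Visit 2, enqueue []
Visit 7, enqueue [3]
Visit 3, enqueue [4]
Visit 4, enqueue []

BFS order: [1, 0, 5, 6, 2, 7, 3, 4]


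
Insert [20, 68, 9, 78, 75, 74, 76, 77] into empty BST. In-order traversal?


Insert 20: root
Insert 68: R from 20
Insert 9: L from 20
Insert 78: R from 20 -> R from 68
Insert 75: R from 20 -> R from 68 -> L from 78
Insert 74: R from 20 -> R from 68 -> L from 78 -> L from 75
Insert 76: R from 20 -> R from 68 -> L from 78 -> R from 75
Insert 77: R from 20 -> R from 68 -> L from 78 -> R from 75 -> R from 76

In-order: [9, 20, 68, 74, 75, 76, 77, 78]


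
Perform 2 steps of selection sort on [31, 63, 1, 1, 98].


Initial: [31, 63, 1, 1, 98]
Step 1: min=1 at 2
  Swap: [1, 63, 31, 1, 98]
Step 2: min=1 at 3
  Swap: [1, 1, 31, 63, 98]

After 2 steps: [1, 1, 31, 63, 98]


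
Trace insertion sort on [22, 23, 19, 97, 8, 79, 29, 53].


Initial: [22, 23, 19, 97, 8, 79, 29, 53]
Insert 23: [22, 23, 19, 97, 8, 79, 29, 53]
Insert 19: [19, 22, 23, 97, 8, 79, 29, 53]
Insert 97: [19, 22, 23, 97, 8, 79, 29, 53]
Insert 8: [8, 19, 22, 23, 97, 79, 29, 53]
Insert 79: [8, 19, 22, 23, 79, 97, 29, 53]
Insert 29: [8, 19, 22, 23, 29, 79, 97, 53]
Insert 53: [8, 19, 22, 23, 29, 53, 79, 97]

Sorted: [8, 19, 22, 23, 29, 53, 79, 97]


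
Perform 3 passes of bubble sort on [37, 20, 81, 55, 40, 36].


Initial: [37, 20, 81, 55, 40, 36]
Pass 1: [20, 37, 55, 40, 36, 81] (4 swaps)
Pass 2: [20, 37, 40, 36, 55, 81] (2 swaps)
Pass 3: [20, 37, 36, 40, 55, 81] (1 swaps)

After 3 passes: [20, 37, 36, 40, 55, 81]


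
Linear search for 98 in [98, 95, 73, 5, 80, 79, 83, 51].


i=0: 98==98 found!

Found at 0, 1 comps


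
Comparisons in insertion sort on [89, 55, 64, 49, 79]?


Algorithm: insertion sort
Input: [89, 55, 64, 49, 79]
Sorted: [49, 55, 64, 79, 89]

8


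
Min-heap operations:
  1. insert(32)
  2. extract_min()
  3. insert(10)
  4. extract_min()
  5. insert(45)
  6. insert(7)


insert(32) -> [32]
extract_min()->32, []
insert(10) -> [10]
extract_min()->10, []
insert(45) -> [45]
insert(7) -> [7, 45]

Final heap: [7, 45]


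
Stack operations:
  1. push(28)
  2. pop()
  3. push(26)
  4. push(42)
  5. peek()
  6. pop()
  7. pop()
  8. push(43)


push(28) -> [28]
pop()->28, []
push(26) -> [26]
push(42) -> [26, 42]
peek()->42
pop()->42, [26]
pop()->26, []
push(43) -> [43]

Final stack: [43]


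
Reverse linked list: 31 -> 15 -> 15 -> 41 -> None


Step 1: curr=31, set curr.next=prev(None) | reversed so far: 31
Step 2: curr=15, set curr.next=prev(31) | reversed so far: 15 -> 31
Step 3: curr=15, set curr.next=prev(15) | reversed so far: 15 -> 15 -> 31
Step 4: curr=41, set curr.next=prev(15) | reversed so far: 41 -> 15 -> 15 -> 31

41 -> 15 -> 15 -> 31 -> None


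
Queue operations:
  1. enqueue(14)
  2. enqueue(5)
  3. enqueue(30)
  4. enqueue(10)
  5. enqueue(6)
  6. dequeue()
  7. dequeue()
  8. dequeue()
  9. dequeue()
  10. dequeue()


enqueue(14) -> [14]
enqueue(5) -> [14, 5]
enqueue(30) -> [14, 5, 30]
enqueue(10) -> [14, 5, 30, 10]
enqueue(6) -> [14, 5, 30, 10, 6]
dequeue()->14, [5, 30, 10, 6]
dequeue()->5, [30, 10, 6]
dequeue()->30, [10, 6]
dequeue()->10, [6]
dequeue()->6, []

Final queue: []


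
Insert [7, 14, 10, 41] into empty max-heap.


Insert 7: [7]
Insert 14: [14, 7]
Insert 10: [14, 7, 10]
Insert 41: [41, 14, 10, 7]

Final heap: [41, 14, 10, 7]


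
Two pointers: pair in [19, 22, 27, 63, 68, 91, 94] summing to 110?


lo=0(19)+hi=6(94)=113
lo=0(19)+hi=5(91)=110

Yes: 19+91=110


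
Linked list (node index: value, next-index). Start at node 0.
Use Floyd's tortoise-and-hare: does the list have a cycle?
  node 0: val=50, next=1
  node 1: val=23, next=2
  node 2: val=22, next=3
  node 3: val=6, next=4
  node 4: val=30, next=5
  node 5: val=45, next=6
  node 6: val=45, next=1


Floyd's tortoise (slow, +1) and hare (fast, +2):
  init: slow=0, fast=0
  step 1: slow=1, fast=2
  step 2: slow=2, fast=4
  step 3: slow=3, fast=6
  step 4: slow=4, fast=2
  step 5: slow=5, fast=4
  step 6: slow=6, fast=6
  slow == fast at node 6: cycle detected

Cycle: yes


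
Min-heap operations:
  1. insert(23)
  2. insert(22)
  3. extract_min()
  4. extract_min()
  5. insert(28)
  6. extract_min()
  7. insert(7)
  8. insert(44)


insert(23) -> [23]
insert(22) -> [22, 23]
extract_min()->22, [23]
extract_min()->23, []
insert(28) -> [28]
extract_min()->28, []
insert(7) -> [7]
insert(44) -> [7, 44]

Final heap: [7, 44]


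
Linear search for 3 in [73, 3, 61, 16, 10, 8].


i=0: 73!=3
i=1: 3==3 found!

Found at 1, 2 comps


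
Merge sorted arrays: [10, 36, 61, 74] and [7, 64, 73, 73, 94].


Take 7 from B
Take 10 from A
Take 36 from A
Take 61 from A
Take 64 from B
Take 73 from B
Take 73 from B
Take 74 from A

Merged: [7, 10, 36, 61, 64, 73, 73, 74, 94]


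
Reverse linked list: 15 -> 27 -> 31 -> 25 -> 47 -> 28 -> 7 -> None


Step 1: curr=15, set curr.next=prev(None) | reversed so far: 15
Step 2: curr=27, set curr.next=prev(15) | reversed so far: 27 -> 15
Step 3: curr=31, set curr.next=prev(27) | reversed so far: 31 -> 27 -> 15
Step 4: curr=25, set curr.next=prev(31) | reversed so far: 25 -> 31 -> 27 -> 15
Step 5: curr=47, set curr.next=prev(25) | reversed so far: 47 -> 25 -> 31 -> 27 -> 15
Step 6: curr=28, set curr.next=prev(47) | reversed so far: 28 -> 47 -> 25 -> 31 -> 27 -> 15
Step 7: curr=7, set curr.next=prev(28) | reversed so far: 7 -> 28 -> 47 -> 25 -> 31 -> 27 -> 15

7 -> 28 -> 47 -> 25 -> 31 -> 27 -> 15 -> None


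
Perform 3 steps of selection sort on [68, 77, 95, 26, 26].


Initial: [68, 77, 95, 26, 26]
Step 1: min=26 at 3
  Swap: [26, 77, 95, 68, 26]
Step 2: min=26 at 4
  Swap: [26, 26, 95, 68, 77]
Step 3: min=68 at 3
  Swap: [26, 26, 68, 95, 77]

After 3 steps: [26, 26, 68, 95, 77]


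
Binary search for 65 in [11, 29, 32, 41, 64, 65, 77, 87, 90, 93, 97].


Step 1: lo=0, hi=10, mid=5, val=65

Found at index 5


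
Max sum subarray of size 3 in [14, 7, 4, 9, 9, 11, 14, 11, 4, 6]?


[0:3]: 25
[1:4]: 20
[2:5]: 22
[3:6]: 29
[4:7]: 34
[5:8]: 36
[6:9]: 29
[7:10]: 21

Max: 36 at [5:8]


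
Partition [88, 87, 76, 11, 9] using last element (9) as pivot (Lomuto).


Pivot: 9
Place pivot at 0: [9, 87, 76, 11, 88]

Partitioned: [9, 87, 76, 11, 88]


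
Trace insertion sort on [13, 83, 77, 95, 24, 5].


Initial: [13, 83, 77, 95, 24, 5]
Insert 83: [13, 83, 77, 95, 24, 5]
Insert 77: [13, 77, 83, 95, 24, 5]
Insert 95: [13, 77, 83, 95, 24, 5]
Insert 24: [13, 24, 77, 83, 95, 5]
Insert 5: [5, 13, 24, 77, 83, 95]

Sorted: [5, 13, 24, 77, 83, 95]


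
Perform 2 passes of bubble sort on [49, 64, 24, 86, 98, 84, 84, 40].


Initial: [49, 64, 24, 86, 98, 84, 84, 40]
Pass 1: [49, 24, 64, 86, 84, 84, 40, 98] (4 swaps)
Pass 2: [24, 49, 64, 84, 84, 40, 86, 98] (4 swaps)

After 2 passes: [24, 49, 64, 84, 84, 40, 86, 98]


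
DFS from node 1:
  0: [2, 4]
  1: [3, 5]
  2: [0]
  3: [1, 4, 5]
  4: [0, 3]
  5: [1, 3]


Visit 1, push [5, 3]
Visit 3, push [5, 4]
Visit 4, push [0]
Visit 0, push [2]
Visit 2, push []
Visit 5, push []

DFS order: [1, 3, 4, 0, 2, 5]


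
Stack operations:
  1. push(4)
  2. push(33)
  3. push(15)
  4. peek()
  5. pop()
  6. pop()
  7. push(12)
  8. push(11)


push(4) -> [4]
push(33) -> [4, 33]
push(15) -> [4, 33, 15]
peek()->15
pop()->15, [4, 33]
pop()->33, [4]
push(12) -> [4, 12]
push(11) -> [4, 12, 11]

Final stack: [4, 12, 11]


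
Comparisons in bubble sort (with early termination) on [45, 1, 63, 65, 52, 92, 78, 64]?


Algorithm: bubble sort (with early termination)
Input: [45, 1, 63, 65, 52, 92, 78, 64]
Sorted: [1, 45, 52, 63, 64, 65, 78, 92]

22


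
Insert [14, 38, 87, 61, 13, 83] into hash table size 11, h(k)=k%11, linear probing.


Insert 14: h=3 -> slot 3
Insert 38: h=5 -> slot 5
Insert 87: h=10 -> slot 10
Insert 61: h=6 -> slot 6
Insert 13: h=2 -> slot 2
Insert 83: h=6, 1 probes -> slot 7

Table: [None, None, 13, 14, None, 38, 61, 83, None, None, 87]


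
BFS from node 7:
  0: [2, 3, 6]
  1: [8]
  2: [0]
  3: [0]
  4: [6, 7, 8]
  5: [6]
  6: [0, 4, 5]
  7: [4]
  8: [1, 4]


Visit 7, enqueue [4]
Visit 4, enqueue [6, 8]
Visit 6, enqueue [0, 5]
Visit 8, enqueue [1]
Visit 0, enqueue [2, 3]
Visit 5, enqueue []
Visit 1, enqueue []
Visit 2, enqueue []
Visit 3, enqueue []

BFS order: [7, 4, 6, 8, 0, 5, 1, 2, 3]


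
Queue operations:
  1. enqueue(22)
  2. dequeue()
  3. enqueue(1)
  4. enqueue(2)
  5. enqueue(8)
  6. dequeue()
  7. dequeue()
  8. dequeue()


enqueue(22) -> [22]
dequeue()->22, []
enqueue(1) -> [1]
enqueue(2) -> [1, 2]
enqueue(8) -> [1, 2, 8]
dequeue()->1, [2, 8]
dequeue()->2, [8]
dequeue()->8, []

Final queue: []


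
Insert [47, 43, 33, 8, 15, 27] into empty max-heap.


Insert 47: [47]
Insert 43: [47, 43]
Insert 33: [47, 43, 33]
Insert 8: [47, 43, 33, 8]
Insert 15: [47, 43, 33, 8, 15]
Insert 27: [47, 43, 33, 8, 15, 27]

Final heap: [47, 43, 33, 8, 15, 27]


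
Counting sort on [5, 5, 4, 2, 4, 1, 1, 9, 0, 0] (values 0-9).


Input: [5, 5, 4, 2, 4, 1, 1, 9, 0, 0]
Counts: [2, 2, 1, 0, 2, 2, 0, 0, 0, 1]

Sorted: [0, 0, 1, 1, 2, 4, 4, 5, 5, 9]


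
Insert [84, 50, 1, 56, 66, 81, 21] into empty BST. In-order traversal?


Insert 84: root
Insert 50: L from 84
Insert 1: L from 84 -> L from 50
Insert 56: L from 84 -> R from 50
Insert 66: L from 84 -> R from 50 -> R from 56
Insert 81: L from 84 -> R from 50 -> R from 56 -> R from 66
Insert 21: L from 84 -> L from 50 -> R from 1

In-order: [1, 21, 50, 56, 66, 81, 84]


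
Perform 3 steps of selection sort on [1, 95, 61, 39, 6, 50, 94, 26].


Initial: [1, 95, 61, 39, 6, 50, 94, 26]
Step 1: min=1 at 0
  Swap: [1, 95, 61, 39, 6, 50, 94, 26]
Step 2: min=6 at 4
  Swap: [1, 6, 61, 39, 95, 50, 94, 26]
Step 3: min=26 at 7
  Swap: [1, 6, 26, 39, 95, 50, 94, 61]

After 3 steps: [1, 6, 26, 39, 95, 50, 94, 61]


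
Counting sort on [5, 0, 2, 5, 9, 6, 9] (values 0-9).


Input: [5, 0, 2, 5, 9, 6, 9]
Counts: [1, 0, 1, 0, 0, 2, 1, 0, 0, 2]

Sorted: [0, 2, 5, 5, 6, 9, 9]


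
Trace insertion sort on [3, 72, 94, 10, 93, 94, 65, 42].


Initial: [3, 72, 94, 10, 93, 94, 65, 42]
Insert 72: [3, 72, 94, 10, 93, 94, 65, 42]
Insert 94: [3, 72, 94, 10, 93, 94, 65, 42]
Insert 10: [3, 10, 72, 94, 93, 94, 65, 42]
Insert 93: [3, 10, 72, 93, 94, 94, 65, 42]
Insert 94: [3, 10, 72, 93, 94, 94, 65, 42]
Insert 65: [3, 10, 65, 72, 93, 94, 94, 42]
Insert 42: [3, 10, 42, 65, 72, 93, 94, 94]

Sorted: [3, 10, 42, 65, 72, 93, 94, 94]


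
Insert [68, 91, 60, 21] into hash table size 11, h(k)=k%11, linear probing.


Insert 68: h=2 -> slot 2
Insert 91: h=3 -> slot 3
Insert 60: h=5 -> slot 5
Insert 21: h=10 -> slot 10

Table: [None, None, 68, 91, None, 60, None, None, None, None, 21]


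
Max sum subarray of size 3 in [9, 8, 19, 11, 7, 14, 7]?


[0:3]: 36
[1:4]: 38
[2:5]: 37
[3:6]: 32
[4:7]: 28

Max: 38 at [1:4]


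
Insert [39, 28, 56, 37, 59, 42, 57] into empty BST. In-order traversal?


Insert 39: root
Insert 28: L from 39
Insert 56: R from 39
Insert 37: L from 39 -> R from 28
Insert 59: R from 39 -> R from 56
Insert 42: R from 39 -> L from 56
Insert 57: R from 39 -> R from 56 -> L from 59

In-order: [28, 37, 39, 42, 56, 57, 59]


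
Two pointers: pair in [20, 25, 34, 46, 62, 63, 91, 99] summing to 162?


lo=0(20)+hi=7(99)=119
lo=1(25)+hi=7(99)=124
lo=2(34)+hi=7(99)=133
lo=3(46)+hi=7(99)=145
lo=4(62)+hi=7(99)=161
lo=5(63)+hi=7(99)=162

Yes: 63+99=162


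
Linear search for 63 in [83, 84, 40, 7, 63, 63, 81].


i=0: 83!=63
i=1: 84!=63
i=2: 40!=63
i=3: 7!=63
i=4: 63==63 found!

Found at 4, 5 comps


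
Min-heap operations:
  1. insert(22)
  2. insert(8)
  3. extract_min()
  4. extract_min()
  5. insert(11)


insert(22) -> [22]
insert(8) -> [8, 22]
extract_min()->8, [22]
extract_min()->22, []
insert(11) -> [11]

Final heap: [11]


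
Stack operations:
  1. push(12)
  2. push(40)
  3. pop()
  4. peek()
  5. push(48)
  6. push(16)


push(12) -> [12]
push(40) -> [12, 40]
pop()->40, [12]
peek()->12
push(48) -> [12, 48]
push(16) -> [12, 48, 16]

Final stack: [12, 48, 16]


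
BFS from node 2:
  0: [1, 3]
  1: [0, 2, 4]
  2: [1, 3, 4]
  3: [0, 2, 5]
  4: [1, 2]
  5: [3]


Visit 2, enqueue [1, 3, 4]
Visit 1, enqueue [0]
Visit 3, enqueue [5]
Visit 4, enqueue []
Visit 0, enqueue []
Visit 5, enqueue []

BFS order: [2, 1, 3, 4, 0, 5]


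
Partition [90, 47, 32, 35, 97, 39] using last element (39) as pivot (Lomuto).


Pivot: 39
  32 <= 39: swap -> [32, 47, 90, 35, 97, 39]
  35 <= 39: swap -> [32, 35, 90, 47, 97, 39]
Place pivot at 2: [32, 35, 39, 47, 97, 90]

Partitioned: [32, 35, 39, 47, 97, 90]
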